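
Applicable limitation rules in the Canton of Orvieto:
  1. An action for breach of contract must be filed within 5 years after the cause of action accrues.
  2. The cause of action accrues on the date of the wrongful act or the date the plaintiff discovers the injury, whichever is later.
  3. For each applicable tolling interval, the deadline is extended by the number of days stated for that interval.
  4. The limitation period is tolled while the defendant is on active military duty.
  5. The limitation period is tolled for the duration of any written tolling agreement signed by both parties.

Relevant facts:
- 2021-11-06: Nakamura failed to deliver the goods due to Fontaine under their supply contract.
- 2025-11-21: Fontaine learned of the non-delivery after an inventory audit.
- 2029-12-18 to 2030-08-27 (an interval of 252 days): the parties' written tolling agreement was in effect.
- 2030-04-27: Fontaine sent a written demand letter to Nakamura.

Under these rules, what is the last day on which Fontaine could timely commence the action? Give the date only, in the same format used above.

2031-07-31

The claim accrued on 2025-11-21 — the later of the 2021-11-06 act and the 2025-11-21 discovery.
5 years from 2025-11-21 is 2030-11-21.
The written tolling agreement from 2029-12-18 to 2030-08-27 tolled the period for 252 days, extending the deadline to 2031-07-31.
Nothing else in the chronology tolls or restarts the period.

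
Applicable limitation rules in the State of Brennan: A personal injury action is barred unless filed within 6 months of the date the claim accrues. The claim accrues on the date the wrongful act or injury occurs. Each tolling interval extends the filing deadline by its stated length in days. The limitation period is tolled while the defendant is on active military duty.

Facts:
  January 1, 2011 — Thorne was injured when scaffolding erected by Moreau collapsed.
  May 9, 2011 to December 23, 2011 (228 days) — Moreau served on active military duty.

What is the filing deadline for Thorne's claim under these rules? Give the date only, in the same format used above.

The claim accrued on January 1, 2011, when the wrongful act occurred.
Adding the 6 months base period to January 1, 2011 gives a deadline of July 1, 2011, before any tolling.
Because the defendant's active military service ran from May 9, 2011 to December 23, 2011, the deadline is extended by 228 days to February 14, 2012.

February 14, 2012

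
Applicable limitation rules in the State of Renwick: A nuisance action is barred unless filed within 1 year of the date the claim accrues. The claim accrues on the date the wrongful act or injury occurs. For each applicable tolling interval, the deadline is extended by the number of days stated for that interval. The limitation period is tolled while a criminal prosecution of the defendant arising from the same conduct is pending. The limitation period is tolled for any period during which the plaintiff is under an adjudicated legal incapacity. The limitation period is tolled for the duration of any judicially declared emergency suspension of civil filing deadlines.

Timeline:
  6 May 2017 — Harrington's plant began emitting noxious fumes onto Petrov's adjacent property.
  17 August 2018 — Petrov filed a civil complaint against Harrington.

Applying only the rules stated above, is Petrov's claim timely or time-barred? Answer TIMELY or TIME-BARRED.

TIME-BARRED

The claim accrued on 6 May 2017, the date of the act.
The untolled deadline — 1 year after 6 May 2017 — is 6 May 2018.
The 17 August 2018 filing falls after the 6 May 2018 deadline; the claim is time-barred.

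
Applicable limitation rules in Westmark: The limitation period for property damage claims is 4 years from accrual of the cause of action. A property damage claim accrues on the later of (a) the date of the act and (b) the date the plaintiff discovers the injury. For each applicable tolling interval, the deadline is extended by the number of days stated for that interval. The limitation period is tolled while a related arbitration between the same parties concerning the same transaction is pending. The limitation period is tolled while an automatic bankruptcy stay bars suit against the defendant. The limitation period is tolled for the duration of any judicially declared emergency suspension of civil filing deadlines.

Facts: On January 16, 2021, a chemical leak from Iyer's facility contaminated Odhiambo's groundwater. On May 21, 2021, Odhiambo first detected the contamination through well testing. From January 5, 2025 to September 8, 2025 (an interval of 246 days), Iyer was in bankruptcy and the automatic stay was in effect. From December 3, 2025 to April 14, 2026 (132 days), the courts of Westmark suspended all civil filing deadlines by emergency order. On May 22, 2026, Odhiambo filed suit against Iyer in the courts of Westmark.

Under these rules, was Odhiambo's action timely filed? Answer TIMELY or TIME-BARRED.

TIMELY

The claim accrued on May 21, 2021 — the later of the January 16, 2021 act and the May 21, 2021 discovery.
4 years from May 21, 2021 is May 21, 2025.
The period was tolled for 246 days by the automatic bankruptcy stay (January 5, 2025 to September 8, 2025), pushing the deadline to January 22, 2026.
The emergency suspension of filing deadlines from December 3, 2025 to April 14, 2026 tolled the period for 132 days, extending the deadline to June 3, 2026.
Filing on May 22, 2026 beat the June 3, 2026 deadline — the action is timely.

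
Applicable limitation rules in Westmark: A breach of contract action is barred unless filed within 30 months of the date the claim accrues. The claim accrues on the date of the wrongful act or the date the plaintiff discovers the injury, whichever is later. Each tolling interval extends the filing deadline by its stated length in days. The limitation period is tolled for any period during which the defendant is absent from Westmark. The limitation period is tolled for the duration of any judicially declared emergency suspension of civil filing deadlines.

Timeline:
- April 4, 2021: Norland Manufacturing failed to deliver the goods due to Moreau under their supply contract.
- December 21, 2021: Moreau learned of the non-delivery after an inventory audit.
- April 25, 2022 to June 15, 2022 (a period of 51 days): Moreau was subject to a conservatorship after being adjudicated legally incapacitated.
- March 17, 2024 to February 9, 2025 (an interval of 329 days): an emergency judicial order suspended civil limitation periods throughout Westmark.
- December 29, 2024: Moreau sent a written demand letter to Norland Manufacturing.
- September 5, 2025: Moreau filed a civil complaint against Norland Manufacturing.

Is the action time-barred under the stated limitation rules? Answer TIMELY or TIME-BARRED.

TIME-BARRED

Taking the later of the act (April 4, 2021) and discovery (December 21, 2021), the claim accrued on December 21, 2021.
The untolled deadline — 30 months after December 21, 2021 — is June 21, 2024.
The emergency suspension of filing deadlines from March 17, 2024 to February 9, 2025 tolled the period for 329 days, extending the deadline to May 16, 2025.
The plaintiff's legal incapacity from April 25, 2022 to June 15, 2022 does not toll the period, because no stated rule makes the plaintiff's incapacity a tolling event.
None of the other events listed affects the running of the period under the stated rules.
Filing on September 5, 2025 missed the May 16, 2025 deadline — the action is time-barred.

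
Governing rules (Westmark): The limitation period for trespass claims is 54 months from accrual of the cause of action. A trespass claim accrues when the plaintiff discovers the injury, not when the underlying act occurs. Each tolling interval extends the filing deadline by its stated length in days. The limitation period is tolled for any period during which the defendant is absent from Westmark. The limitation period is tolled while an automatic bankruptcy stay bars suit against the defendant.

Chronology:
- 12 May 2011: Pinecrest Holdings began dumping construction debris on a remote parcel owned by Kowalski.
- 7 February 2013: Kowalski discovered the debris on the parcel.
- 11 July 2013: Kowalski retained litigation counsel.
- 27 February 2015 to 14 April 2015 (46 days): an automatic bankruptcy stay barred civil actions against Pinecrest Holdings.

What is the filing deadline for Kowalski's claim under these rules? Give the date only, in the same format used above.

22 September 2017

The claim did not accrue until Kowalski discovered the injury on 7 February 2013; the 12 May 2011 act date does not start the clock under the stated rule.
54 months from 7 February 2013 is 7 August 2017.
The period was tolled for 46 days by the automatic bankruptcy stay (27 February 2015 to 14 April 2015), pushing the deadline to 22 September 2017.
Nothing else in the chronology tolls or restarts the period.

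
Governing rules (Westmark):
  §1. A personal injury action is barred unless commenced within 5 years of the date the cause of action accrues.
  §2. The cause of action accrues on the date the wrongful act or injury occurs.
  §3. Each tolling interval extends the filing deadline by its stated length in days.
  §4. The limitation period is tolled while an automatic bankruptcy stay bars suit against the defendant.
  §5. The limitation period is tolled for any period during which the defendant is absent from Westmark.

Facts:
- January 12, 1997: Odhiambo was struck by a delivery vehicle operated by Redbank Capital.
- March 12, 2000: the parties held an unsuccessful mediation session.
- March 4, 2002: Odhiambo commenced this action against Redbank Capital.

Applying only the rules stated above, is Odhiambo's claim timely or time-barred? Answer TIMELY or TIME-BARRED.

TIME-BARRED

The cause of action accrued on January 12, 1997, the date of the act.
5 years from January 12, 1997 is January 12, 2002.
None of the other events listed affects the running of the period under the stated rules.
Odhiambo filed on March 4, 2002, after the January 12, 2002 deadline, so the action is time-barred.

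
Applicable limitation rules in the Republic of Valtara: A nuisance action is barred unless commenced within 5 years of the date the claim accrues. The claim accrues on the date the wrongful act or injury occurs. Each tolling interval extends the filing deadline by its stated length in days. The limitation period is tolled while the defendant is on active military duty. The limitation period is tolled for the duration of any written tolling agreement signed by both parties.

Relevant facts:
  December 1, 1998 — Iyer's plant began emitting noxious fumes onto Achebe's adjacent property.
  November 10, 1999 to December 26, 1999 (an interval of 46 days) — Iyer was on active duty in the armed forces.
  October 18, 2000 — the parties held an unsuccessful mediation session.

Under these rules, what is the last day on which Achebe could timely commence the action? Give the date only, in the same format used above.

January 16, 2004

The claim accrued on December 1, 1998, when the wrongful act occurred.
The untolled deadline — 5 years after December 1, 1998 — is December 1, 2003.
The period was tolled for 46 days by the defendant's active military service (November 10, 1999 to December 26, 1999), pushing the deadline to January 16, 2004.
None of the other events listed affects the running of the period under the stated rules.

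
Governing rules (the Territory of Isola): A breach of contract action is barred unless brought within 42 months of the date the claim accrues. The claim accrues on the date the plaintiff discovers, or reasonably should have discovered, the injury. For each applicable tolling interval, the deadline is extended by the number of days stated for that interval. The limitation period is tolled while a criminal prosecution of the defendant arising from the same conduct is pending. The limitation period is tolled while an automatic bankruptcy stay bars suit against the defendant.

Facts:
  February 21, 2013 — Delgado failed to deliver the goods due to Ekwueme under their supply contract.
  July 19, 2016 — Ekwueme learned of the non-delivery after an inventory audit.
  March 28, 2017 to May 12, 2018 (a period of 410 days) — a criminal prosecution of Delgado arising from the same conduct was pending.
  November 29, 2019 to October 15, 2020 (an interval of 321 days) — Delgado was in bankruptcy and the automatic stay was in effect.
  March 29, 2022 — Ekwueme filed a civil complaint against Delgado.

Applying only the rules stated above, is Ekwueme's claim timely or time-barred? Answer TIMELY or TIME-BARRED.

Under the discovery rule, the claim accrued on July 19, 2016, when Ekwueme discovered the injury — not on the February 21, 2013 date of the underlying act.
Adding the 42 months base period to July 19, 2016 gives a deadline of January 19, 2020, before any tolling.
Because the pending criminal prosecution ran from March 28, 2017 to May 12, 2018, the deadline is extended by 410 days to March 4, 2021.
The automatic bankruptcy stay from November 29, 2019 to October 15, 2020 tolled the period for 321 days, extending the deadline to January 19, 2022.
Ekwueme filed on March 29, 2022, after the January 19, 2022 deadline, so the action is time-barred.

TIME-BARRED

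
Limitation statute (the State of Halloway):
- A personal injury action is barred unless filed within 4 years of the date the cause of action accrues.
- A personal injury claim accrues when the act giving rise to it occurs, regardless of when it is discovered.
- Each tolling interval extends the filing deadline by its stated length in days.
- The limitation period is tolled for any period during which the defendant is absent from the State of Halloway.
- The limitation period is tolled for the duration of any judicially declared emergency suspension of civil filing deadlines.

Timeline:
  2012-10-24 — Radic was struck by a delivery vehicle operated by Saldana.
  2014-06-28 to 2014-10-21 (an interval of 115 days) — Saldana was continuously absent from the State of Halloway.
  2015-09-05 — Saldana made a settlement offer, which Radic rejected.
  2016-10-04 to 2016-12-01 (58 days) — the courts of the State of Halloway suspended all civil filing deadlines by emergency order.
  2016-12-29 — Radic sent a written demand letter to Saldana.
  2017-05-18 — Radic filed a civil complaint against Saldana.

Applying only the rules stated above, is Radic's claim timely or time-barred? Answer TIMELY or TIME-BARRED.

The limitation period began to run on 2012-10-24.
4 years from 2012-10-24 is 2016-10-24.
The period was tolled for 115 days by the defendant's absence from the jurisdiction (2014-06-28 to 2014-10-21), pushing the deadline to 2017-02-16.
Because the emergency suspension of filing deadlines ran from 2016-10-04 to 2016-12-01, the deadline is extended by 58 days to 2017-04-15.
None of the other events listed affects the running of the period under the stated rules.
Filing on 2017-05-18 missed the 2017-04-15 deadline — the action is time-barred.

TIME-BARRED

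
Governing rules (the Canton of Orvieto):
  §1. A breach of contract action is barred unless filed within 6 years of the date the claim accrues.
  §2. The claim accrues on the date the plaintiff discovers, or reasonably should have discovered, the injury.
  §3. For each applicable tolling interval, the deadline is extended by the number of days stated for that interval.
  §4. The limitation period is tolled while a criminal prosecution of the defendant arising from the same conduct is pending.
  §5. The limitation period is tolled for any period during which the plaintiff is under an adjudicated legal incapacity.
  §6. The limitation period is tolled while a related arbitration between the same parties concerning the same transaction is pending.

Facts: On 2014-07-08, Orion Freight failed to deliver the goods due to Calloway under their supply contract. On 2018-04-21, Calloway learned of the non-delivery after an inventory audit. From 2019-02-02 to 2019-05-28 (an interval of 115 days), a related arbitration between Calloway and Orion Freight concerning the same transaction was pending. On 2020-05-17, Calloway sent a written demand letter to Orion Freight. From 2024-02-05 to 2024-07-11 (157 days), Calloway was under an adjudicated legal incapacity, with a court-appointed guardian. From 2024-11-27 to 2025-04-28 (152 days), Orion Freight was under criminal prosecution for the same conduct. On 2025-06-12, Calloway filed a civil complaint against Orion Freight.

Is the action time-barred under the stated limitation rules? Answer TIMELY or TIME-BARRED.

TIMELY

Under the discovery rule, the claim accrued on 2018-04-21, when Calloway discovered the injury — not on the 2014-07-08 date of the underlying act.
Adding the 6 years base period to 2018-04-21 gives a deadline of 2024-04-21, before any tolling.
Because the pending related arbitration ran from 2019-02-02 to 2019-05-28, the deadline is extended by 115 days to 2024-08-14.
Because the plaintiff's legal incapacity ran from 2024-02-05 to 2024-07-11, the deadline is extended by 157 days to 2025-01-18.
The pending criminal prosecution from 2024-11-27 to 2025-04-28 tolled the period for 152 days, extending the deadline to 2025-06-19.
None of the other events listed affects the running of the period under the stated rules.
Calloway filed on 2025-06-12, before the 2025-06-19 deadline, so the action is timely.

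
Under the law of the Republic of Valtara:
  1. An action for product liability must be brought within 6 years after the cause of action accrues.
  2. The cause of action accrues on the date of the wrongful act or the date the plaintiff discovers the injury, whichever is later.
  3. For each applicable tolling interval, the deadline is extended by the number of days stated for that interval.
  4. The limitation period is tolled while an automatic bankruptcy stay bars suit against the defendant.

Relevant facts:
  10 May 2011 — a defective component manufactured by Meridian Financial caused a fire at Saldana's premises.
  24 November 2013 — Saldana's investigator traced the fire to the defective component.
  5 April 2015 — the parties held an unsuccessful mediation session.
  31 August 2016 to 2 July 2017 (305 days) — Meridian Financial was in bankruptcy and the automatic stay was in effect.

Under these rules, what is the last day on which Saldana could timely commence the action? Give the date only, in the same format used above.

24 September 2020

Because discovery on 24 November 2013 post-dates the 10 May 2011 act, accrual under the later-of rule falls on 24 November 2013.
Adding the 6 years base period to 24 November 2013 gives a deadline of 24 November 2019, before any tolling.
The automatic bankruptcy stay from 31 August 2016 to 2 July 2017 tolled the period for 305 days, extending the deadline to 24 September 2020.
Nothing else in the chronology tolls or restarts the period.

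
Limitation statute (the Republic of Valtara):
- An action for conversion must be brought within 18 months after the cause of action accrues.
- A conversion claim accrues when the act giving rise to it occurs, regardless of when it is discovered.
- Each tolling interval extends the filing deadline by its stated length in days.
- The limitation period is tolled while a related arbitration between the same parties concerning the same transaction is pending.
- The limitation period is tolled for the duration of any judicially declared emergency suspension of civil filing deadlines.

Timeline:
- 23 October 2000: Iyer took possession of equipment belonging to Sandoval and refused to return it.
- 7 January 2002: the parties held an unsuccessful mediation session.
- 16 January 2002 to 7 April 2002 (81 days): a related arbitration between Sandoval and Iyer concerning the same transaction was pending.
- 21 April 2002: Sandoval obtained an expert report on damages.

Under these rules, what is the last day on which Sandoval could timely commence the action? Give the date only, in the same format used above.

The claim accrued on 23 October 2000, when the wrongful act occurred.
18 months from 23 October 2000 is 23 April 2002.
The period was tolled for 81 days by the pending related arbitration (16 January 2002 to 7 April 2002), pushing the deadline to 13 July 2002.
Nothing else in the chronology tolls or restarts the period.

13 July 2002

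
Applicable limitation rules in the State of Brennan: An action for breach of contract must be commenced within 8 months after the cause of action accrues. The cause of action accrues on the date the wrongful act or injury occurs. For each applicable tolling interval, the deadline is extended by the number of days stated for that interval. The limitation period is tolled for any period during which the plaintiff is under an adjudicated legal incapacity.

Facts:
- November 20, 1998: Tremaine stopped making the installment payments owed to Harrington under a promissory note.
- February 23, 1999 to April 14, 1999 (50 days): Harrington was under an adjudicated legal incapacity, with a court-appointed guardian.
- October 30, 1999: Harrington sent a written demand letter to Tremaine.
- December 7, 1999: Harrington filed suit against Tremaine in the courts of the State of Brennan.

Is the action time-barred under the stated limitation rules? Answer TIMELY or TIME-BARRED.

The claim accrued on November 20, 1998, when the wrongful act occurred.
8 months from November 20, 1998 is July 20, 1999.
The period was tolled for 50 days by the plaintiff's legal incapacity (February 23, 1999 to April 14, 1999), pushing the deadline to September 8, 1999.
The other events in the timeline have no effect on the limitation period under the stated rules.
The December 7, 1999 filing falls after the September 8, 1999 deadline; the claim is time-barred.

TIME-BARRED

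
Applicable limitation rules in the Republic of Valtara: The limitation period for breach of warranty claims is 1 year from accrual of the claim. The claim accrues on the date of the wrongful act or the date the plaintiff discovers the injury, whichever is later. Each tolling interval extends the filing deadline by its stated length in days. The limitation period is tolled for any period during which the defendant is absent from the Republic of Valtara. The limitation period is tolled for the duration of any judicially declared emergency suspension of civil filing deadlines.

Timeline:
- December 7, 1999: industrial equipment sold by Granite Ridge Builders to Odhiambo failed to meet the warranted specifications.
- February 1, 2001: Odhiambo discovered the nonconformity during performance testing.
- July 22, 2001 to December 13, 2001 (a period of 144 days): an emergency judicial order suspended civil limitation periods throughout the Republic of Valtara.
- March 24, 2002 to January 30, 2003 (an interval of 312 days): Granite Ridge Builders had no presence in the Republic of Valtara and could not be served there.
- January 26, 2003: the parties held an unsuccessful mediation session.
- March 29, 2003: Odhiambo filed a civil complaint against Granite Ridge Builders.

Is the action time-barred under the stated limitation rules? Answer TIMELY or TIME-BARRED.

TIMELY

Taking the later of the act (December 7, 1999) and discovery (February 1, 2001), the claim accrued on February 1, 2001.
1 year from February 1, 2001 is February 1, 2002.
The period was tolled for 144 days by the emergency suspension of filing deadlines (July 22, 2001 to December 13, 2001), pushing the deadline to June 25, 2002.
Because the defendant's absence from the jurisdiction ran from March 24, 2002 to January 30, 2003, the deadline is extended by 312 days to May 3, 2003.
The other events in the timeline have no effect on the limitation period under the stated rules.
Odhiambo filed on March 29, 2003, before the May 3, 2003 deadline, so the action is timely.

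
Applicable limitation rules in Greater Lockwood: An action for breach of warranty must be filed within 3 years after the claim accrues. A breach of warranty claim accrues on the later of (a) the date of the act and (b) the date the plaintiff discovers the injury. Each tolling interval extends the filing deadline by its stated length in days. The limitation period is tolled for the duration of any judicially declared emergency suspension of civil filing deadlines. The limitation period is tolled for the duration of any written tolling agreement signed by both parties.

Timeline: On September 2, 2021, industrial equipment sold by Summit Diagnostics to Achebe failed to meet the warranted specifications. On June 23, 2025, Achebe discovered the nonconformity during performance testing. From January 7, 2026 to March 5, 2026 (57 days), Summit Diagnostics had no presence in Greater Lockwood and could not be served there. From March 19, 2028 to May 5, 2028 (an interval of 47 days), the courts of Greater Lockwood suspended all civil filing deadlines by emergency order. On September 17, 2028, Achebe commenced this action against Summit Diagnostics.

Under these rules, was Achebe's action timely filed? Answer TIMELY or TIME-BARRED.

Because discovery on June 23, 2025 post-dates the September 2, 2021 act, accrual under the later-of rule falls on June 23, 2025.
Adding the 3 years base period to June 23, 2025 gives a deadline of June 23, 2028, before any tolling.
The emergency suspension of filing deadlines from March 19, 2028 to May 5, 2028 tolled the period for 47 days, extending the deadline to August 9, 2028.
Although the defendant's absence ran from January 7, 2026 to March 5, 2026, the stated rules do not make that a tolling event, so it is disregarded.
The September 17, 2028 filing falls after the August 9, 2028 deadline; the claim is time-barred.

TIME-BARRED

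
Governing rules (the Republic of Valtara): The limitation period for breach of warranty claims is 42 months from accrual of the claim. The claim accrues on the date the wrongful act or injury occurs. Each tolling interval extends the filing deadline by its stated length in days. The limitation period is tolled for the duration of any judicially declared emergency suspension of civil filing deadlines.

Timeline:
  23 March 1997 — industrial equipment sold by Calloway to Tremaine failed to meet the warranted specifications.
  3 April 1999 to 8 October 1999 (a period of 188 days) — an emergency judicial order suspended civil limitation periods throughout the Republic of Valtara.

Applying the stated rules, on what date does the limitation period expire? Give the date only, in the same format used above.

30 March 2001

The limitation period began to run on 23 March 1997.
The untolled deadline — 42 months after 23 March 1997 — is 23 September 2000.
Because the emergency suspension of filing deadlines ran from 3 April 1999 to 8 October 1999, the deadline is extended by 188 days to 30 March 2001.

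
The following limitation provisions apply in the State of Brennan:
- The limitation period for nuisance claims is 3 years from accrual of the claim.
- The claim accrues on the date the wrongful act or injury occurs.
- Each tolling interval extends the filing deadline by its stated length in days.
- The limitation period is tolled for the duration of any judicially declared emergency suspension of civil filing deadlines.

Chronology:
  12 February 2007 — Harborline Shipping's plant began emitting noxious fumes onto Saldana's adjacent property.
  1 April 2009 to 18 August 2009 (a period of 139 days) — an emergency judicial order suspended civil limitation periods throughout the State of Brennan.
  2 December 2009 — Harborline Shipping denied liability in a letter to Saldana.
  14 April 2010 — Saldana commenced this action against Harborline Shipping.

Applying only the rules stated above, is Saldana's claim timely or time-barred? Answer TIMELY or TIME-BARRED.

The limitation period began to run on 12 February 2007.
3 years from 12 February 2007 is 12 February 2010.
The period was tolled for 139 days by the emergency suspension of filing deadlines (1 April 2009 to 18 August 2009), pushing the deadline to 1 July 2010.
None of the other events listed affects the running of the period under the stated rules.
The 14 April 2010 filing precedes the 1 July 2010 deadline; the claim is timely.

TIMELY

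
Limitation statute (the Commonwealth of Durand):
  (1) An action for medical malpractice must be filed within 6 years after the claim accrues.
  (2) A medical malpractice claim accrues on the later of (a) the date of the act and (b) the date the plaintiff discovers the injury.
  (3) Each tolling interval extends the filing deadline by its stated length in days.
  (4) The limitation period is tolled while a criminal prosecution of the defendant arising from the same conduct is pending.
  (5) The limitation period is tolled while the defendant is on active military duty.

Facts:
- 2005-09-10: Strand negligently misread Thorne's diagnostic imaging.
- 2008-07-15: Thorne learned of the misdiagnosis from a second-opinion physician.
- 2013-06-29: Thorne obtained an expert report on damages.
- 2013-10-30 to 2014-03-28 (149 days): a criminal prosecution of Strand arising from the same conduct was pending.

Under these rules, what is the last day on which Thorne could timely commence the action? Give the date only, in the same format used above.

2014-12-11

Taking the later of the act (2005-09-10) and discovery (2008-07-15), the claim accrued on 2008-07-15.
6 years from 2008-07-15 is 2014-07-15.
The period was tolled for 149 days by the pending criminal prosecution (2013-10-30 to 2014-03-28), pushing the deadline to 2014-12-11.
None of the other events listed affects the running of the period under the stated rules.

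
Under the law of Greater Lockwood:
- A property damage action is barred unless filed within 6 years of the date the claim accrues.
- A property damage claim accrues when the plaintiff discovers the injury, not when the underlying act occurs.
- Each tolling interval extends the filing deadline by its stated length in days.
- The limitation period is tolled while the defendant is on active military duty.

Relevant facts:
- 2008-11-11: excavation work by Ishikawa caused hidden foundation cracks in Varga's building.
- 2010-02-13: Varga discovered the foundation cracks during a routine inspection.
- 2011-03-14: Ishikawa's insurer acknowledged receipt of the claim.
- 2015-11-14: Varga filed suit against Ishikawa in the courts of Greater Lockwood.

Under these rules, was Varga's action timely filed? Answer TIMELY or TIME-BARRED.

The claim did not accrue until Varga discovered the injury on 2010-02-13; the 2008-11-11 act date does not start the clock under the stated rule.
The untolled deadline — 6 years after 2010-02-13 — is 2016-02-13.
The other events in the timeline have no effect on the limitation period under the stated rules.
The 2015-11-14 filing precedes the 2016-02-13 deadline; the claim is timely.

TIMELY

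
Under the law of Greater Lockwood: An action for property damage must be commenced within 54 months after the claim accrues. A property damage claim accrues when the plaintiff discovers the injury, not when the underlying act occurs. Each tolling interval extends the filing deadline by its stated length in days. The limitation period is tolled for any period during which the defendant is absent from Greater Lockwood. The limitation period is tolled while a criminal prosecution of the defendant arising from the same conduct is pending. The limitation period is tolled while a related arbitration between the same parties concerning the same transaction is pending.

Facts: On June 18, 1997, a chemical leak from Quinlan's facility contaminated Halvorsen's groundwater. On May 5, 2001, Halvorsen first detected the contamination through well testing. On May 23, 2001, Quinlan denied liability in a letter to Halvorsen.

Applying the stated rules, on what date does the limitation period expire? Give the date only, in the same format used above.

Accrual is tied to discovery, so the period began on May 5, 2001 rather than on June 18, 1997 when the act occurred.
Adding the 54 months base period to May 5, 2001 gives a deadline of November 5, 2005, before any tolling.
Nothing else in the chronology tolls or restarts the period.

November 5, 2005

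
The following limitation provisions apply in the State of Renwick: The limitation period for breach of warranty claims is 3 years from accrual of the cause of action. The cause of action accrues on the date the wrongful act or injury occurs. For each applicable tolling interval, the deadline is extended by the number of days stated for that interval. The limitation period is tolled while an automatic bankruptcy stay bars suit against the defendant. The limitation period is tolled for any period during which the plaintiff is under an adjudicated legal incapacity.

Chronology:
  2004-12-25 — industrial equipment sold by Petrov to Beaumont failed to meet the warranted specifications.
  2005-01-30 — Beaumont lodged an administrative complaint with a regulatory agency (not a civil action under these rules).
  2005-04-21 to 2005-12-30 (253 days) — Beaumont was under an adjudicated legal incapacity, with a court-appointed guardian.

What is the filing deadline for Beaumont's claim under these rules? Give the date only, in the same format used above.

2008-09-03

The cause of action accrued on 2004-12-25, the date of the act.
3 years from 2004-12-25 is 2007-12-25.
Because the plaintiff's legal incapacity ran from 2005-04-21 to 2005-12-30, the deadline is extended by 253 days to 2008-09-03.
None of the other events listed affects the running of the period under the stated rules.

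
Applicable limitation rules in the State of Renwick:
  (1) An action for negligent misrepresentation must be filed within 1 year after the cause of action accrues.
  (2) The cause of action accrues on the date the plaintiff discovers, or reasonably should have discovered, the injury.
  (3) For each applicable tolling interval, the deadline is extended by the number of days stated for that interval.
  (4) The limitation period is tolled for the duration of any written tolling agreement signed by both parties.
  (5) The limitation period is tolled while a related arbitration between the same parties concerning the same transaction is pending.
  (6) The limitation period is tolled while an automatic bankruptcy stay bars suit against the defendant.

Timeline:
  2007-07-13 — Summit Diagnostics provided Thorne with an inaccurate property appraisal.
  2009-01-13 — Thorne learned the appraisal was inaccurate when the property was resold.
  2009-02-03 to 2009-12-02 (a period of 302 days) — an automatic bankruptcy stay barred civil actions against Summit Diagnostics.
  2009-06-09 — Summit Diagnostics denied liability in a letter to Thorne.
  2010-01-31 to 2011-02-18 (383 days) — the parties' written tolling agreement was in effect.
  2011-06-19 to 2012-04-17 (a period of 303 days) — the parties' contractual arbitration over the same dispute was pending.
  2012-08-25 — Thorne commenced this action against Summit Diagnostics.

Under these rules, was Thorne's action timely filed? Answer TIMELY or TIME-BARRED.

TIMELY

Accrual is tied to discovery, so the period began on 2009-01-13 rather than on 2007-07-13 when the act occurred.
Adding the 1 year base period to 2009-01-13 gives a deadline of 2010-01-13, before any tolling.
Because the automatic bankruptcy stay ran from 2009-02-03 to 2009-12-02, the deadline is extended by 302 days to 2010-11-11.
Because the written tolling agreement ran from 2010-01-31 to 2011-02-18, the deadline is extended by 383 days to 2011-11-29.
The pending related arbitration from 2011-06-19 to 2012-04-17 tolled the period for 303 days, extending the deadline to 2012-09-27.
Nothing else in the chronology tolls or restarts the period.
The 2012-08-25 filing precedes the 2012-09-27 deadline; the claim is timely.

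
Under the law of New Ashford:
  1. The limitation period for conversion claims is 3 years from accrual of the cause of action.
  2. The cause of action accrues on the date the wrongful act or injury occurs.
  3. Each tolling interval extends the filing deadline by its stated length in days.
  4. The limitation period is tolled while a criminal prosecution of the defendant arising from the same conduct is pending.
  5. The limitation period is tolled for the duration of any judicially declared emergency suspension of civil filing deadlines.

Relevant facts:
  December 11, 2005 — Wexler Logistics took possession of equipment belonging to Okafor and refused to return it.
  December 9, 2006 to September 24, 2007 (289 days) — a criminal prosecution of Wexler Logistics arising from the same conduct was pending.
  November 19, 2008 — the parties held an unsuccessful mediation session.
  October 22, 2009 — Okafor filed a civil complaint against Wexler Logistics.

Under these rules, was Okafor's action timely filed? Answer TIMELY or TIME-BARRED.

TIME-BARRED

The claim accrued on December 11, 2005, when the wrongful act occurred.
Adding the 3 years base period to December 11, 2005 gives a deadline of December 11, 2008, before any tolling.
The pending criminal prosecution from December 9, 2006 to September 24, 2007 tolled the period for 289 days, extending the deadline to September 26, 2009.
None of the other events listed affects the running of the period under the stated rules.
Filing on October 22, 2009 missed the September 26, 2009 deadline — the action is time-barred.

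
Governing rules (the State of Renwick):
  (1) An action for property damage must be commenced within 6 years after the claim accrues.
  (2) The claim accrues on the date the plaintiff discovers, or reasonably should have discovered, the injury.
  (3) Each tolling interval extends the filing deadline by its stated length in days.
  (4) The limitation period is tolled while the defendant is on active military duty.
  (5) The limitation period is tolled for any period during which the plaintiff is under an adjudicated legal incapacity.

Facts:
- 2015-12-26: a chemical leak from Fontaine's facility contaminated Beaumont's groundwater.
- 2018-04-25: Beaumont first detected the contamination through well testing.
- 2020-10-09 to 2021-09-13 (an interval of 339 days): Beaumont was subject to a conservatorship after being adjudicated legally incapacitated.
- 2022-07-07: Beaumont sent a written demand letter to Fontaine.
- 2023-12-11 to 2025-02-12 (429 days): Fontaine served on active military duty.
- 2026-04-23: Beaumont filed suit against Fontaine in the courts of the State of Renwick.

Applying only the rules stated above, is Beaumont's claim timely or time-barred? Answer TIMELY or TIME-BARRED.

Under the discovery rule, the claim accrued on 2018-04-25, when Beaumont discovered the injury — not on the 2015-12-26 date of the underlying act.
Adding the 6 years base period to 2018-04-25 gives a deadline of 2024-04-25, before any tolling.
The period was tolled for 339 days by the plaintiff's legal incapacity (2020-10-09 to 2021-09-13), pushing the deadline to 2025-03-30.
Because the defendant's active military service ran from 2023-12-11 to 2025-02-12, the deadline is extended by 429 days to 2026-06-02.
Nothing else in the chronology tolls or restarts the period.
Beaumont filed on 2026-04-23, before the 2026-06-02 deadline, so the action is timely.

TIMELY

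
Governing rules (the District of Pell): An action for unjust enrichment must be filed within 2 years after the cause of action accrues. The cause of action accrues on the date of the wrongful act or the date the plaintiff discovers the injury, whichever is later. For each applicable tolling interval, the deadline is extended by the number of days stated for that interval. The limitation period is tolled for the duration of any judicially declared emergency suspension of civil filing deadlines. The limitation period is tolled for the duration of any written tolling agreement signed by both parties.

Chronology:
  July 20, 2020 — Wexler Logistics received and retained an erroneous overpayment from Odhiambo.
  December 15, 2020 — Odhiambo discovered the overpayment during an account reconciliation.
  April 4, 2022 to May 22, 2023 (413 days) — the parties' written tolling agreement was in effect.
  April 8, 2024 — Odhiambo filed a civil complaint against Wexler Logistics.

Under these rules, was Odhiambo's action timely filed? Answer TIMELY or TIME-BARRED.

TIME-BARRED

The claim accrued on December 15, 2020 — the later of the July 20, 2020 act and the December 15, 2020 discovery.
Adding the 2 years base period to December 15, 2020 gives a deadline of December 15, 2022, before any tolling.
The period was tolled for 413 days by the written tolling agreement (April 4, 2022 to May 22, 2023), pushing the deadline to February 1, 2024.
Filing on April 8, 2024 missed the February 1, 2024 deadline — the action is time-barred.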